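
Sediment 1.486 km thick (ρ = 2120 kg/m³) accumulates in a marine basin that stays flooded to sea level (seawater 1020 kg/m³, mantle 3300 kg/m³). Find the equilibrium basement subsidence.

0.717 km

Submarine loading: the sediment displaces seawater, and the subsidence is in turn flooded, so s (ρ_m − ρ_w) = t (ρ_sed − ρ_w).
s = 1.486 km × (2120 − 1020) / (3300 − 1020) = 0.717 km.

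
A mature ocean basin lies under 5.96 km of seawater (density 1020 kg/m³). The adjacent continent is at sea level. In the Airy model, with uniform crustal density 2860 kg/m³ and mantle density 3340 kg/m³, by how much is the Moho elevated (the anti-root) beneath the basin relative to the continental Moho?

By Archimedes' principle applied to the lithosphere: replacing crust with seawater at the top is compensated by replacing crust with mantle at the base: d (ρ_c − ρ_w) = a (ρ_m − ρ_c).
a = d (ρ_c − ρ_w)/(ρ_m − ρ_c) = 5.96 km × 1840/480 = 22.8 km.

22.8 km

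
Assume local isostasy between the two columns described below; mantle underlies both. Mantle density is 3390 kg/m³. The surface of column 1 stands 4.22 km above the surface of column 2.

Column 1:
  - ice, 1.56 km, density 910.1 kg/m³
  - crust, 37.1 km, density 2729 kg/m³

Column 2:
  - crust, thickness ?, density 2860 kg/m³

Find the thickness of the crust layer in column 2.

26.6 km

Take the compensation level at the base of the deeper column (depth z_c below the surface of column 1) and equate Σ ρ_i t_i down to z_c; mantle fills any gap and the z_c terms cancel.
Column 1: 1.56×910.1 + 37.1×2729 + (z_c − 38.66)×3390
Column 2: 4.22×0 + x×2860 + (z_c − 4.22 − 0 − x)×3390
The z_c×3390 term appears on both sides and cancels. Collect the known terms of each column as K = Σ(ρt)_known − 3390 × (depth of known layers): K_1 = 102665.656 − 3390×38.66 = −28391.744; K_2 = 0 − 3390×(4.22 + 0) = −14305.8.
Balance: K_1 = K_2 − x×(3390 − 2860), so x = (K_2 − K_1)/(3390 − 2860) = 14085.9/530 = 26.6 km.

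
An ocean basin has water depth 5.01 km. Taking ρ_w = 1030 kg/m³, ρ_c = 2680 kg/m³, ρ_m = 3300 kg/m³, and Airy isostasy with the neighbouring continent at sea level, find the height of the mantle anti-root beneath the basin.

Balancing pressure at the compensation depth: replacing crust with seawater at the top is compensated by replacing crust with mantle at the base: d (ρ_c − ρ_w) = a (ρ_m − ρ_c).
a = d (ρ_c − ρ_w)/(ρ_m − ρ_c) = 5.01 km × 1650/620 = 13.3 km.

13.3 km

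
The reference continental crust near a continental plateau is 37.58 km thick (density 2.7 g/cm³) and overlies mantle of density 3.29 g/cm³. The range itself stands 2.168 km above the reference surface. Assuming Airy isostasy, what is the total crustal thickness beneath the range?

Root depth r = h ρ_c / (ρ_m − ρ_c) = 2.168 km × 2.7 / 0.59 = 9.921 km.
Total thickness = T + h + r = 37.58 km + 2.168 km + 9.921 km = 49.7 km.

49.7 km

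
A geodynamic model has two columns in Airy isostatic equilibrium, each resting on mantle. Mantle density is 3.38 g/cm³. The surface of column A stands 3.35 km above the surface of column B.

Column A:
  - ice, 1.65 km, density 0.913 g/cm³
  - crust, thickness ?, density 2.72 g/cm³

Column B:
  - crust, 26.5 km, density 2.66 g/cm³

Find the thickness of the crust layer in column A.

39.9 km

Take the compensation level at the base of the deeper column (depth z_c below the surface of column A) and equate Σ ρ_i t_i down to z_c; mantle fills any gap and the z_c terms cancel.
Column A: 1.65×0.913 + x×2.72 + (z_c − 1.65 − x)×3.38
Column B: 3.35×0 + 26.5×2.66 + (z_c − 3.35 − 26.5)×3.38
The z_c×3.38 term appears on both sides and cancels. Collect the known terms of each column as K = Σ(ρt)_known − 3.38 × (depth of known layers): K_A = 1.50645 − 3.38×1.65 = −4.07055; K_B = 70.49 − 3.38×(3.35 + 26.5) = −30.403.
Balance: K_A − x×(3.38 − 2.72) = K_B, so x = (K_A − K_B)/(3.38 − 2.72) = 26.3324/0.66 = 39.9 km.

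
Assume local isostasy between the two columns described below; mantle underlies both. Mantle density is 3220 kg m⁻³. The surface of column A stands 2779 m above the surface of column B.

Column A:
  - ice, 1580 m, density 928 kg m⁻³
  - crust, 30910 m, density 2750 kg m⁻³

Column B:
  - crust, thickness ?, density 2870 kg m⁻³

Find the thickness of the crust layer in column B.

Take the compensation level at the base of the deeper column (depth z_c below the surface of column A) and equate Σ ρ_i t_i down to z_c; mantle fills any gap and the z_c terms cancel.
Column A: 1580×928 + 30910×2750 + (z_c − 32490)×3220
Column B: 2779×0 + x×2870 + (z_c − 2779 − 0 − x)×3220
The z_c×3220 term appears on both sides and cancels. Collect the known terms of each column as K = Σ(ρt)_known − 3220 × (depth of known layers): K_A = 86468740 − 3220×32490 = −18149060; K_B = 0 − 3220×(2779 + 0) = −8948380.
Balance: K_A = K_B − x×(3220 − 2870), so x = (K_B − K_A)/(3220 − 2870) = 9200680/350 = 26300 m.

26300 m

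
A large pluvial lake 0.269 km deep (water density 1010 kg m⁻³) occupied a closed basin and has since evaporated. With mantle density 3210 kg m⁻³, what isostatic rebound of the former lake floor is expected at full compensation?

0.0846 km

u = d ρ_w/ρ_m = 0.269 km × 1010/3210 = 0.0846 km.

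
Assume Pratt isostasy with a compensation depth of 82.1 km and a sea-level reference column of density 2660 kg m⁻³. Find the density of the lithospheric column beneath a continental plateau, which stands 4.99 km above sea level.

Pratt balance: ρ_ref D = ρ (D + h).
ρ = ρ_ref D/(D + h) = 2660 × 82.1 km/(82.1 km + 4.99 km) = 2510 kg m⁻³.

2510 kg m⁻³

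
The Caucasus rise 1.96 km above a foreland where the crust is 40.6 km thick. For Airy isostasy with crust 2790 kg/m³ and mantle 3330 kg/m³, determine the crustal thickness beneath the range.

52.7 km

Root depth r = h ρ_c / (ρ_m − ρ_c) = 1.96 km × 2790 / 540 = 10.13 km.
Total thickness = T + h + r = 40.6 km + 1.96 km + 10.13 km = 52.7 km.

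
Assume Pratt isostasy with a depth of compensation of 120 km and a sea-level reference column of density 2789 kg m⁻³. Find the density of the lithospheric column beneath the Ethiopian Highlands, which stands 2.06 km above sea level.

2740 kg m⁻³

Pratt balance: ρ_ref D = ρ (D + h).
ρ = ρ_ref D/(D + h) = 2789 × 120 km/(120 km + 2.06 km) = 2740 kg m⁻³.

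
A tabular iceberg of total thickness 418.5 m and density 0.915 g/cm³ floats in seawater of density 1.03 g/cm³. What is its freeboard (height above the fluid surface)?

Floating equilibrium: submerged depth d = t ρ_obj/ρ_fluid = 418.5 m × 0.915/1.03 = 371.8 m.
Freeboard = t − d = 418.5 m − 371.8 m = 46.7 m.

46.7 m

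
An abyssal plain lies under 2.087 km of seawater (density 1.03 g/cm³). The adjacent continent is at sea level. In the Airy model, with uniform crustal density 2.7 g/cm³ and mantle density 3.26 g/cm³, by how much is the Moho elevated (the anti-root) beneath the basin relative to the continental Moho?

6.22 km

For local isostatic compensation: replacing crust with seawater at the top is compensated by replacing crust with mantle at the base: d (ρ_c − ρ_w) = a (ρ_m − ρ_c).
a = d (ρ_c − ρ_w)/(ρ_m − ρ_c) = 2.087 km × 1.67/0.56 = 6.22 km.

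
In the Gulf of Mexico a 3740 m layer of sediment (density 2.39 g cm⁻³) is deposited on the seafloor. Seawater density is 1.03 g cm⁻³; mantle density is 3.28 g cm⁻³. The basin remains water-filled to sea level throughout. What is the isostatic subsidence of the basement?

Submarine loading: the sediment displaces seawater, and the subsidence is in turn flooded, so s (ρ_m − ρ_w) = t (ρ_sed − ρ_w).
s = 3740 m × (2.39 − 1.03) / (3.28 − 1.03) = 2260 m.

2260 m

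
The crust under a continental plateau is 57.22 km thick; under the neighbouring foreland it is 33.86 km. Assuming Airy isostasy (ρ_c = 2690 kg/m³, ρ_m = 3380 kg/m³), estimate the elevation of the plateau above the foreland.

4.77 km

Excess crust Δ = 57.22 km − 33.86 km = 23.36 km, split between elevation h and root r with h + r = Δ.
Airy balance ρ_c h = (ρ_m − ρ_c) r gives r = h ρ_c/(ρ_m − ρ_c), so h (1 + ρ_c/(ρ_m − ρ_c)) = Δ, i.e. h = Δ (ρ_m − ρ_c)/ρ_m.
h = 23.36 km × 690/3380 = 4.77 km.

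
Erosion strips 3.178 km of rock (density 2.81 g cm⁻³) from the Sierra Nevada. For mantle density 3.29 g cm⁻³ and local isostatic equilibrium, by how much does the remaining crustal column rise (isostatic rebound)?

2.71 km

Unloading: uplift u = e ρ_c/ρ_m = 3.178 km × 2.81/3.29 = 2.71 km.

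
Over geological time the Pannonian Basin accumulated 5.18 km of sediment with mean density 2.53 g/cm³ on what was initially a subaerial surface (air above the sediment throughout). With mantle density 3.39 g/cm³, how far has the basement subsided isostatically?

Subaerial load: s = t ρ_sed / ρ_m = 5.18 km × 2.53/3.39 = 3.87 km.

3.87 km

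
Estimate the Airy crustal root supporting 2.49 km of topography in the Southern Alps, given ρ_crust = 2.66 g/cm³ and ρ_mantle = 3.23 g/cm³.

11.6 km

Balancing pressure at the compensation depth: the weight of the topography is balanced by the buoyancy of the root, ρ_c h = (ρ_m − ρ_c) r.
r = h · ρ_c / (ρ_m − ρ_c) = 2.49 km × 2.66 / (3.23 − 2.66) = 11.6 km.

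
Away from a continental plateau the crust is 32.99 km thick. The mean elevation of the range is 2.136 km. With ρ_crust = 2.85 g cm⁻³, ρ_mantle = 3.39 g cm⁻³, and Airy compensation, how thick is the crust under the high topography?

Root depth r = h ρ_c / (ρ_m − ρ_c) = 2.136 km × 2.85 / 0.54 = 11.27 km.
Total thickness = T + h + r = 32.99 km + 2.136 km + 11.27 km = 46.4 km.

46.4 km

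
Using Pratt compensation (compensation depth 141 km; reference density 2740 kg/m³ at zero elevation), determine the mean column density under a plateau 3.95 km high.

Pratt balance: ρ_ref D = ρ (D + h).
ρ = ρ_ref D/(D + h) = 2740 × 141 km/(141 km + 3.95 km) = 2670 kg/m³.

2670 kg/m³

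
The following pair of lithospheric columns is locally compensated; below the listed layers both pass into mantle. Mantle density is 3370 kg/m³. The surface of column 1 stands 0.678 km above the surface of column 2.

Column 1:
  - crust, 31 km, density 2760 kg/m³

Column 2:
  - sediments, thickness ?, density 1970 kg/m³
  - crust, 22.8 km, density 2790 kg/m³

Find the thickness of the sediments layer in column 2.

Take the compensation level at the base of the deeper column (depth z_c below the surface of column 1) and equate Σ ρ_i t_i down to z_c; mantle fills any gap and the z_c terms cancel.
Column 1: 31×2760 + (z_c − 31)×3370
Column 2: 0.678×0 + x×1970 + 22.8×2790 + (z_c − 0.678 − 22.8 − x)×3370
The z_c×3370 term appears on both sides and cancels. Collect the known terms of each column as K = Σ(ρt)_known − 3370 × (depth of known layers): K_1 = 85560 − 3370×31 = −18910; K_2 = 63612 − 3370×(0.678 + 22.8) = −15508.86.
Balance: K_1 = K_2 − x×(3370 − 1970), so x = (K_2 − K_1)/(3370 − 1970) = 3401.14/1400 = 2.43 km.

2.43 km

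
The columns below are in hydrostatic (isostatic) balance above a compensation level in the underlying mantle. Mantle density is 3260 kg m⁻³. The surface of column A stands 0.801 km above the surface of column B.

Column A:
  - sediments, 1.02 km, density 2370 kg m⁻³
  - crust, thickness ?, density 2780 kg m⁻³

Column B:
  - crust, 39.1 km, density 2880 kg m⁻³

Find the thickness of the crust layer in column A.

Take the compensation level at the base of the deeper column (depth z_c below the surface of column A) and equate Σ ρ_i t_i down to z_c; mantle fills any gap and the z_c terms cancel.
Column A: 1.02×2370 + x×2780 + (z_c − 1.02 − x)×3260
Column B: 0.801×0 + 39.1×2880 + (z_c − 0.801 − 39.1)×3260
The z_c×3260 term appears on both sides and cancels. Collect the known terms of each column as K = Σ(ρt)_known − 3260 × (depth of known layers): K_A = 2417.4 − 3260×1.02 = −907.8; K_B = 112608 − 3260×(0.801 + 39.1) = −17469.26.
Balance: K_A − x×(3260 − 2780) = K_B, so x = (K_A − K_B)/(3260 − 2780) = 16561.5/480 = 34.5 km.

34.5 km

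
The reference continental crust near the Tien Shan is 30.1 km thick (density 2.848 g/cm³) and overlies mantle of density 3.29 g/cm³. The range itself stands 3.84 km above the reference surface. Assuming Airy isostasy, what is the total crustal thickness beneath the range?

58.7 km

Root depth r = h ρ_c / (ρ_m − ρ_c) = 3.84 km × 2.848 / 0.442 = 24.74 km.
Total thickness = T + h + r = 30.1 km + 3.84 km + 24.74 km = 58.7 km.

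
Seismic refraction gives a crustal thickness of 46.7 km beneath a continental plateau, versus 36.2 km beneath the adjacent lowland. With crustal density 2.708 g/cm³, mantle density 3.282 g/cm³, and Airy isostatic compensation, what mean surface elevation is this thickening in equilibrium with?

Excess crust Δ = 46.7 km − 36.2 km = 10.5 km, split between elevation h and root r with h + r = Δ.
Airy balance ρ_c h = (ρ_m − ρ_c) r gives r = h ρ_c/(ρ_m − ρ_c), so h (1 + ρ_c/(ρ_m − ρ_c)) = Δ, i.e. h = Δ (ρ_m − ρ_c)/ρ_m.
h = 10.5 km × 0.574/3.282 = 1.84 km.

1.84 km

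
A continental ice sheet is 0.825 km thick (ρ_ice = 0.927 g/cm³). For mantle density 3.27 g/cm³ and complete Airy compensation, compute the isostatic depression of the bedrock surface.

Isostatic balance requires: the ice load ρ_ice t is balanced by mantle displaced below, ρ_m s.
s = t ρ_ice / ρ_m = 0.825 km × 0.927/3.27 = 0.234 km.

0.234 km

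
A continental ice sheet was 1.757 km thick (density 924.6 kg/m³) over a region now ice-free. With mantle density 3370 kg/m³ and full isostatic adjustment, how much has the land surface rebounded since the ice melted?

0.482 km

Removing the load lets mantle flow back in; uplift u satisfies ρ_ice t = ρ_m u.
u = t ρ_ice/ρ_m = 1.757 km × 924.6/3370 = 0.482 km.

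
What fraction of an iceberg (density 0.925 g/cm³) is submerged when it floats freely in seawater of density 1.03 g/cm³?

Submerged fraction = ρ_obj/ρ_fluid = 0.925/1.03 = 0.898.

0.898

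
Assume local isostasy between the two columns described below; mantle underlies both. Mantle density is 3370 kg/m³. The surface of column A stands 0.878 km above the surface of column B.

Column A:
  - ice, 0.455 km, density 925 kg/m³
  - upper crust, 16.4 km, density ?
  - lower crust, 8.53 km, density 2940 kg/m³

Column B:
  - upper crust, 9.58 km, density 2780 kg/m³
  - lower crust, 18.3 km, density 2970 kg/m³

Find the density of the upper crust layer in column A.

2690 kg/m³

Take the compensation level at the base of the deeper column (depth z_c below the surface of column A) and equate Σ ρ_i t_i down to z_c; mantle fills any gap and the z_c terms cancel.
Column A: 0.455×925 + 16.4×ρ + 8.53×2940 + (z_c − 25.385)×3370
Column B: 0.878×0 + 9.58×2780 + 18.3×2970 + (z_c − 0.878 − 27.88)×3370
The z_c×3370 term appears on both sides and cancels. Collect the known terms of each column as K = Σ(ρt)_known − 3370 × (depth of known layers): K_A = 25499.075 − 3370×25.385 = −60048.375; K_B = 80983.4 − 3370×(0.878 + 27.88) = −15931.06.
Balance: K_A + 16.4×ρ = K_B, so ρ = (K_B − K_A)/16.4 = 44117.3/16.4 = 2690 kg/m³.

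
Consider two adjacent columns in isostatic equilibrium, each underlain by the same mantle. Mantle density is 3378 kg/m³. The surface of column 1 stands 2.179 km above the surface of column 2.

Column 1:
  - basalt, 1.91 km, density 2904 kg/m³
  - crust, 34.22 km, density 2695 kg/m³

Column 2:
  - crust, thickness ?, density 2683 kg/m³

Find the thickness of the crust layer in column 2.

Take the compensation level at the base of the deeper column (depth z_c below the surface of column 1) and equate Σ ρ_i t_i down to z_c; mantle fills any gap and the z_c terms cancel.
Column 1: 1.91×2904 + 34.22×2695 + (z_c − 36.13)×3378
Column 2: 2.179×0 + x×2683 + (z_c − 2.179 − 0 − x)×3378
The z_c×3378 term appears on both sides and cancels. Collect the known terms of each column as K = Σ(ρt)_known − 3378 × (depth of known layers): K_1 = 97769.54 − 3378×36.13 = −24277.6; K_2 = 0 − 3378×(2.179 + 0) = −7360.662.
Balance: K_1 = K_2 − x×(3378 − 2683), so x = (K_2 − K_1)/(3378 − 2683) = 16916.9/695 = 24.3 km.

24.3 km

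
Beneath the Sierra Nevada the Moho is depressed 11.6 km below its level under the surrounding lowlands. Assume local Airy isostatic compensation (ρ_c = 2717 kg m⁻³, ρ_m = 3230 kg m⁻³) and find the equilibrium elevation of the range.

Balancing pressure at the compensation depth: ρ_c h = (ρ_m − ρ_c) r.
h = r (ρ_m − ρ_c) / ρ_c = 11.6 km × (3230 − 2717) / 2717 = 2.19 km.

2.19 km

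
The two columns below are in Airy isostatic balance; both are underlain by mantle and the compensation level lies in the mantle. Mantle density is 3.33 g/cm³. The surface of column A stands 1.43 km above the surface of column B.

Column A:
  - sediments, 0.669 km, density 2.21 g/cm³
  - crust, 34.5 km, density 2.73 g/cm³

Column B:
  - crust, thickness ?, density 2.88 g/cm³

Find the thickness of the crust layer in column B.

Take the compensation level at the base of the deeper column (depth z_c below the surface of column A) and equate Σ ρ_i t_i down to z_c; mantle fills any gap and the z_c terms cancel.
Column A: 0.669×2.21 + 34.5×2.73 + (z_c − 35.169)×3.33
Column B: 1.43×0 + x×2.88 + (z_c − 1.43 − 0 − x)×3.33
The z_c×3.33 term appears on both sides and cancels. Collect the known terms of each column as K = Σ(ρt)_known − 3.33 × (depth of known layers): K_A = 95.66349 − 3.33×35.169 = −21.44928; K_B = 0 − 3.33×(1.43 + 0) = −4.7619.
Balance: K_A = K_B − x×(3.33 − 2.88), so x = (K_B − K_A)/(3.33 − 2.88) = 16.6874/0.45 = 37.1 km.

37.1 km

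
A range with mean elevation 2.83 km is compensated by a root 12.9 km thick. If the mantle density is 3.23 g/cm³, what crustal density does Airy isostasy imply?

2.65 g/cm³

ρ_c h = (ρ_m − ρ_c) r → ρ_c (h + r) = ρ_m r → ρ_c = ρ_m r / (h + r).
ρ_c = 3.23 × 12.9 km / (2.83 km + 12.9 km) = 2.65 g/cm³.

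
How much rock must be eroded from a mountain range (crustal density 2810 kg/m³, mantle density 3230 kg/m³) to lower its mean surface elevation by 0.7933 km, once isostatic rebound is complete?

Net drop Δ = e − u = e − e ρ_c/ρ_m = e (ρ_m − ρ_c)/ρ_m.
e = Δ ρ_m/(ρ_m − ρ_c) = 0.7933 km × 3230/420 = 6.1 km.

6.1 km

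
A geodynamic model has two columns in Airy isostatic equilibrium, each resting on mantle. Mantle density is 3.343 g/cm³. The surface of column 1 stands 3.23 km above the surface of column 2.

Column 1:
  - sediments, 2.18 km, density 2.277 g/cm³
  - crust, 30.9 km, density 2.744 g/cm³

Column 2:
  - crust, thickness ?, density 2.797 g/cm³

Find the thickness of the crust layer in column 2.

Take the compensation level at the base of the deeper column (depth z_c below the surface of column 1) and equate Σ ρ_i t_i down to z_c; mantle fills any gap and the z_c terms cancel.
Column 1: 2.18×2.277 + 30.9×2.744 + (z_c − 33.08)×3.343
Column 2: 3.23×0 + x×2.797 + (z_c − 3.23 − 0 − x)×3.343
The z_c×3.343 term appears on both sides and cancels. Collect the known terms of each column as K = Σ(ρt)_known − 3.343 × (depth of known layers): K_1 = 89.75346 − 3.343×33.08 = −20.83298; K_2 = 0 − 3.343×(3.23 + 0) = −10.79789.
Balance: K_1 = K_2 − x×(3.343 − 2.797), so x = (K_2 − K_1)/(3.343 − 2.797) = 10.0351/0.546 = 18.4 km.

18.4 km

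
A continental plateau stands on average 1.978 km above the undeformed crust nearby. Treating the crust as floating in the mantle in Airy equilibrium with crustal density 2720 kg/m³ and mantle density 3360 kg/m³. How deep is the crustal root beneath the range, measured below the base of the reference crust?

8.41 km

In Airy isostatic equilibrium: the weight of the topography is balanced by the buoyancy of the root, ρ_c h = (ρ_m − ρ_c) r.
r = h · ρ_c / (ρ_m − ρ_c) = 1.978 km × 2720 / (3360 − 2720) = 8.41 km.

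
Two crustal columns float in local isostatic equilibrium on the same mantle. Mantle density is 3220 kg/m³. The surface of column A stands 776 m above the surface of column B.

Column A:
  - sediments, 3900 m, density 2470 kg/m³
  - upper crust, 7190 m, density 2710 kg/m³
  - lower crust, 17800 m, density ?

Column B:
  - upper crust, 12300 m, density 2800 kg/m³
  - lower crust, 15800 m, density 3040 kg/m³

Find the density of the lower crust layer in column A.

3000 kg/m³

Take the compensation level at the base of the deeper column (depth z_c below the surface of column A) and equate Σ ρ_i t_i down to z_c; mantle fills any gap and the z_c terms cancel.
Column A: 3900×2470 + 7190×2710 + 17800×ρ + (z_c − 28890)×3220
Column B: 776×0 + 12300×2800 + 15800×3040 + (z_c − 776 − 28100)×3220
The z_c×3220 term appears on both sides and cancels. Collect the known terms of each column as K = Σ(ρt)_known − 3220 × (depth of known layers): K_A = 29117900 − 3220×28890 = −63907900; K_B = 82472000 − 3220×(776 + 28100) = −10508720.
Balance: K_A + 17800×ρ = K_B, so ρ = (K_B − K_A)/17800 = 53399200/17800 = 3000 kg/m³.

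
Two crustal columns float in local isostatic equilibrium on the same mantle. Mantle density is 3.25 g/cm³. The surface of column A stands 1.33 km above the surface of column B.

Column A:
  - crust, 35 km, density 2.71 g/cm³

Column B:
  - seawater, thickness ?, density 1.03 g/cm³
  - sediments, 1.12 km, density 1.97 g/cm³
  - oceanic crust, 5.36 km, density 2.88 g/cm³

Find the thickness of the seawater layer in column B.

5.03 km

Take the compensation level at the base of the deeper column (depth z_c below the surface of column A) and equate Σ ρ_i t_i down to z_c; mantle fills any gap and the z_c terms cancel.
Column A: 35×2.71 + (z_c − 35)×3.25
Column B: 1.33×0 + x×1.03 + 1.12×1.97 + 5.36×2.88 + (z_c − 1.33 − 6.48 − x)×3.25
The z_c×3.25 term appears on both sides and cancels. Collect the known terms of each column as K = Σ(ρt)_known − 3.25 × (depth of known layers): K_A = 94.85 − 3.25×35 = −18.9; K_B = 17.6432 − 3.25×(1.33 + 6.48) = −7.7393.
Balance: K_A = K_B − x×(3.25 − 1.03), so x = (K_B − K_A)/(3.25 − 1.03) = 11.1607/2.22 = 5.03 km.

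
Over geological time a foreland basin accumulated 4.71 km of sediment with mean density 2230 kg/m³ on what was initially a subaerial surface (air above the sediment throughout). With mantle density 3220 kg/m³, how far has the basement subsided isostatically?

Subaerial load: s = t ρ_sed / ρ_m = 4.71 km × 2230/3220 = 3.26 km.

3.26 km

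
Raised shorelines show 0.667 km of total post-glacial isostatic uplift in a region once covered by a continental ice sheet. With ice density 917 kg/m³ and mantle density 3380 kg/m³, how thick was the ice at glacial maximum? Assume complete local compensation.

2.46 km

u = t ρ_ice/ρ_m → t = u ρ_m/ρ_ice = 0.667 km × 3380/917 = 2.46 km.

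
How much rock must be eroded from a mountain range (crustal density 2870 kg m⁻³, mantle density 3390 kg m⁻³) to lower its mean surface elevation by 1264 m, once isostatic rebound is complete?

Net drop Δ = e − u = e − e ρ_c/ρ_m = e (ρ_m − ρ_c)/ρ_m.
e = Δ ρ_m/(ρ_m − ρ_c) = 1264 m × 3390/520 = 8240 m.

8240 m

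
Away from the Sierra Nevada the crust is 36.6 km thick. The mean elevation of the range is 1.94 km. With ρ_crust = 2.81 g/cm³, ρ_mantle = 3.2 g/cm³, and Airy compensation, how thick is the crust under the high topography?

52.5 km

Root depth r = h ρ_c / (ρ_m − ρ_c) = 1.94 km × 2.81 / 0.39 = 13.98 km.
Total thickness = T + h + r = 36.6 km + 1.94 km + 13.98 km = 52.5 km.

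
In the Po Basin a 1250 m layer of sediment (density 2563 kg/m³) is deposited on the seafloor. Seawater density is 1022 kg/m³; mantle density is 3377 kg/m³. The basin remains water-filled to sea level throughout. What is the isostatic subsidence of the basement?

818 m

Submarine loading: the sediment displaces seawater, and the subsidence is in turn flooded, so s (ρ_m − ρ_w) = t (ρ_sed − ρ_w).
s = 1250 m × (2563 − 1022) / (3377 − 1022) = 818 m.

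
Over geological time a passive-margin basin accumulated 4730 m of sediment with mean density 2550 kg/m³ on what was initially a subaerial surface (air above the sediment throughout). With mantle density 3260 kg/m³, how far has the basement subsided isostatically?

3700 m

Subaerial load: s = t ρ_sed / ρ_m = 4730 m × 2550/3260 = 3700 m.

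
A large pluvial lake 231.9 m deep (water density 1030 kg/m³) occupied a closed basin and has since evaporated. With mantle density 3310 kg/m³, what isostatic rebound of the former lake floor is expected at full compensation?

u = d ρ_w/ρ_m = 231.9 m × 1030/3310 = 72.2 m.

72.2 m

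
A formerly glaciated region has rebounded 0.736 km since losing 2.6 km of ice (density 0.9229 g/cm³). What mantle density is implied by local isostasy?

3.26 g/cm³

ρ_m = ρ_ice t / u = 0.9229 × 2.6 km/0.736 km = 3.26 g/cm³.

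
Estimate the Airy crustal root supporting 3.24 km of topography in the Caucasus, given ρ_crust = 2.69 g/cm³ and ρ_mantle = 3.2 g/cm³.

By Archimedes' principle applied to the lithosphere: the weight of the topography is balanced by the buoyancy of the root, ρ_c h = (ρ_m − ρ_c) r.
r = h · ρ_c / (ρ_m − ρ_c) = 3.24 km × 2.69 / (3.2 − 2.69) = 17.1 km.

17.1 km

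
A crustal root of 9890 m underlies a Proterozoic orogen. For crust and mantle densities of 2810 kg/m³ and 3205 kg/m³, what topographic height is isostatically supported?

1390 m

In Airy isostatic equilibrium: ρ_c h = (ρ_m − ρ_c) r.
h = r (ρ_m − ρ_c) / ρ_c = 9890 m × (3205 − 2810) / 2810 = 1390 m.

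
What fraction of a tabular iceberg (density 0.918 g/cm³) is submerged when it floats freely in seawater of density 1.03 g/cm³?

0.891

Submerged fraction = ρ_obj/ρ_fluid = 0.918/1.03 = 0.891.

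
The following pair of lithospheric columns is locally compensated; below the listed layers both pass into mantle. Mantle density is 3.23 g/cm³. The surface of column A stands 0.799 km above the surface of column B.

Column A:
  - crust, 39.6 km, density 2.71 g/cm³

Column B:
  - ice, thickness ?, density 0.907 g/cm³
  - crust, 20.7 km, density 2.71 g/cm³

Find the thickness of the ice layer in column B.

3.12 km

Take the compensation level at the base of the deeper column (depth z_c below the surface of column A) and equate Σ ρ_i t_i down to z_c; mantle fills any gap and the z_c terms cancel.
Column A: 39.6×2.71 + (z_c − 39.6)×3.23
Column B: 0.799×0 + x×0.907 + 20.7×2.71 + (z_c − 0.799 − 20.7 − x)×3.23
The z_c×3.23 term appears on both sides and cancels. Collect the known terms of each column as K = Σ(ρt)_known − 3.23 × (depth of known layers): K_A = 107.316 − 3.23×39.6 = −20.592; K_B = 56.097 − 3.23×(0.799 + 20.7) = −13.34477.
Balance: K_A = K_B − x×(3.23 − 0.907), so x = (K_B − K_A)/(3.23 − 0.907) = 7.24723/2.323 = 3.12 km.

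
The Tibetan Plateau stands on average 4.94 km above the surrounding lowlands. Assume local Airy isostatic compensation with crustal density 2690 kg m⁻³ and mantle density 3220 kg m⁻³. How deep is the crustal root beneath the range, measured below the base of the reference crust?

In Airy isostatic equilibrium: the weight of the topography is balanced by the buoyancy of the root, ρ_c h = (ρ_m − ρ_c) r.
r = h · ρ_c / (ρ_m − ρ_c) = 4.94 km × 2690 / (3220 − 2690) = 25.1 km.

25.1 km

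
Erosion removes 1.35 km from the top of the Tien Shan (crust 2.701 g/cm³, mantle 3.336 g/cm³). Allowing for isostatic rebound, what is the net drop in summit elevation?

Rebound u = e ρ_c/ρ_m = 1.35 km × 2.701/3.336 = 1.093 km.
Net surface drop = e − u = 1.35 km − 1.093 km = e (ρ_m − ρ_c)/ρ_m = 0.257 km.

0.257 km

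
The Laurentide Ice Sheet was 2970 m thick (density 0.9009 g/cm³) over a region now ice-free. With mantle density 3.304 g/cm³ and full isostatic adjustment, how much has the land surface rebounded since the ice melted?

Removing the load lets mantle flow back in; uplift u satisfies ρ_ice t = ρ_m u.
u = t ρ_ice/ρ_m = 2970 m × 0.9009/3.304 = 810 m.

810 m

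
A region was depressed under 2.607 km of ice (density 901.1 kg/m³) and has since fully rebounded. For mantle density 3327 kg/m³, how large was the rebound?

Removing the load lets mantle flow back in; uplift u satisfies ρ_ice t = ρ_m u.
u = t ρ_ice/ρ_m = 2.607 km × 901.1/3327 = 0.706 km.

0.706 km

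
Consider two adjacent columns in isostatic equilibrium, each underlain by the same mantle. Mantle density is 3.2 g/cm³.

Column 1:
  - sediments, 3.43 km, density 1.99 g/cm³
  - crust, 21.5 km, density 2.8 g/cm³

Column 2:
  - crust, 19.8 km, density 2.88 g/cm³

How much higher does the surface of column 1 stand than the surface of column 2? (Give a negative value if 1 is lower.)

2 km

For any compensation level in the mantle, the mantle terms cancel and isostasy reduces to e = (Σt_1 − Σt_2) − (Σ(ρt)_1 − Σ(ρt)_2) / ρ_m.
Σt_1 = 24.93 km; Σt_2 = 19.8 km; Σ(ρt)_1 = 67.0257; Σ(ρt)_2 = 57.024 (in km·g/cm³).
e = (24.93 − 19.8) − (67.0257 − 57.024) / 3.2 = 2 km.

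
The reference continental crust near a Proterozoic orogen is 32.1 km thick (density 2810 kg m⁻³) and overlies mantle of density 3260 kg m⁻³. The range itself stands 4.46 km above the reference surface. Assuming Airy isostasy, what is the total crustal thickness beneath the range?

Root depth r = h ρ_c / (ρ_m − ρ_c) = 4.46 km × 2810 / 450 = 27.85 km.
Total thickness = T + h + r = 32.1 km + 4.46 km + 27.85 km = 64.4 km.

64.4 km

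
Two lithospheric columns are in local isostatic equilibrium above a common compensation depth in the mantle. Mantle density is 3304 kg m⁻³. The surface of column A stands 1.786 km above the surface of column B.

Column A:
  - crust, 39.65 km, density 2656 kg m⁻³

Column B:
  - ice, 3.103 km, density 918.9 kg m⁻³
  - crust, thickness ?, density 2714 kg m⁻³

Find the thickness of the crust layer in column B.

Take the compensation level at the base of the deeper column (depth z_c below the surface of column A) and equate Σ ρ_i t_i down to z_c; mantle fills any gap and the z_c terms cancel.
Column A: 39.65×2656 + (z_c − 39.65)×3304
Column B: 1.786×0 + 3.103×918.9 + x×2714 + (z_c − 1.786 − 3.103 − x)×3304
The z_c×3304 term appears on both sides and cancels. Collect the known terms of each column as K = Σ(ρt)_known − 3304 × (depth of known layers): K_A = 105310.4 − 3304×39.65 = −25693.2; K_B = 2851.3467 − 3304×(1.786 + 3.103) = −13301.9093.
Balance: K_A = K_B − x×(3304 − 2714), so x = (K_B − K_A)/(3304 − 2714) = 12391.3/590 = 21 km.

21 km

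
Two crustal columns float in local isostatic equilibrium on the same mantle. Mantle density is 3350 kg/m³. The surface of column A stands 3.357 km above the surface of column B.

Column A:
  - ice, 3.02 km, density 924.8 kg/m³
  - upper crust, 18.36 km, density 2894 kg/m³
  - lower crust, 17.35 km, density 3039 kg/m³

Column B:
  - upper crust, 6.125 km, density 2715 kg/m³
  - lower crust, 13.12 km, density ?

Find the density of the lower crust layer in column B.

Take the compensation level at the base of the deeper column (depth z_c below the surface of column A) and equate Σ ρ_i t_i down to z_c; mantle fills any gap and the z_c terms cancel.
Column A: 3.02×924.8 + 18.36×2894 + 17.35×3039 + (z_c − 38.73)×3350
Column B: 3.357×0 + 6.125×2715 + 13.12×ρ + (z_c − 3.357 − 19.245)×3350
The z_c×3350 term appears on both sides and cancels. Collect the known terms of each column as K = Σ(ρt)_known − 3350 × (depth of known layers): K_A = 108653.386 − 3350×38.73 = −21092.114; K_B = 16629.375 − 3350×(3.357 + 19.245) = −59087.325.
Balance: K_A = K_B + 13.12×ρ, so ρ = (K_A − K_B)/13.12 = 37995.2/13.12 = 2900 kg/m³.

2900 kg/m³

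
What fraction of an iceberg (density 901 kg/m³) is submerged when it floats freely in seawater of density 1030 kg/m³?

Submerged fraction = ρ_obj/ρ_fluid = 901/1030 = 87.5%.

87.5%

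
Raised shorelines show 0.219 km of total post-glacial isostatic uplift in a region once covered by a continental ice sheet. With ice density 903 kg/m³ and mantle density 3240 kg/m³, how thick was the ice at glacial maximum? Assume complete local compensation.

u = t ρ_ice/ρ_m → t = u ρ_m/ρ_ice = 0.219 km × 3240/903 = 0.786 km.

0.786 km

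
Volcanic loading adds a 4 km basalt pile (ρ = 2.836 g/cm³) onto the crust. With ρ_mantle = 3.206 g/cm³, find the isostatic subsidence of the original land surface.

3.54 km

Subaerial loading: s = t ρ_load / ρ_m.
s = 4 km × 2.836/3.206 = 3.54 km.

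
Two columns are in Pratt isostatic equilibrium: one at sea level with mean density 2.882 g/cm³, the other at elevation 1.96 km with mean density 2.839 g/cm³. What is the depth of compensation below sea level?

129 km

ρ_ref D = ρ (D + h) → D (ρ_ref − ρ) = ρ h.
D = ρ h/(ρ_ref − ρ) = 2.839 × 1.96 km/(2.882 − 2.839) = 129 km.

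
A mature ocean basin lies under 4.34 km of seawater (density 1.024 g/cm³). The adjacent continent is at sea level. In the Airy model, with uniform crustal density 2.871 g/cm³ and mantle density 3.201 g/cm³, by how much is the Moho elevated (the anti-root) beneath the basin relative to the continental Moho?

By Archimedes' principle applied to the lithosphere: replacing crust with seawater at the top is compensated by replacing crust with mantle at the base: d (ρ_c − ρ_w) = a (ρ_m − ρ_c).
a = d (ρ_c − ρ_w)/(ρ_m − ρ_c) = 4.34 km × 1.847/0.33 = 24.3 km.

24.3 km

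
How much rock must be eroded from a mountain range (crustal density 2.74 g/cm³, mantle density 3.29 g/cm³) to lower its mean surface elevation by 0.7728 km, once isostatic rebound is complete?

4.62 km

Net drop Δ = e − u = e − e ρ_c/ρ_m = e (ρ_m − ρ_c)/ρ_m.
e = Δ ρ_m/(ρ_m − ρ_c) = 0.7728 km × 3.29/0.55 = 4.62 km.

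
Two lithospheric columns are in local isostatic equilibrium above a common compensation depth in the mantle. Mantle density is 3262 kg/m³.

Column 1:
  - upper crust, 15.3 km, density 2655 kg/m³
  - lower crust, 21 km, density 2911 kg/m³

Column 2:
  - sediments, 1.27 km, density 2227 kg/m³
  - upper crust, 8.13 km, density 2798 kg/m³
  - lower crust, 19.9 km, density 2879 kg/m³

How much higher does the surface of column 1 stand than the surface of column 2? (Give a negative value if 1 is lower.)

For any compensation level in the mantle, the mantle terms cancel and isostasy reduces to e = (Σt_1 − Σt_2) − (Σ(ρt)_1 − Σ(ρt)_2) / ρ_m.
Σt_1 = 36.3 km; Σt_2 = 29.3 km; Σ(ρt)_1 = 101752.5; Σ(ρt)_2 = 82868.13 (in km·kg/m³).
e = (36.3 − 29.3) − (101752.5 − 82868.13) / 3262 = 1.21 km.

1.21 km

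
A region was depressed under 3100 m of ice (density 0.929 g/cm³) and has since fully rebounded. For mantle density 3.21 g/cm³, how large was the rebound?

897 m

Removing the load lets mantle flow back in; uplift u satisfies ρ_ice t = ρ_m u.
u = t ρ_ice/ρ_m = 3100 m × 0.929/3.21 = 897 m.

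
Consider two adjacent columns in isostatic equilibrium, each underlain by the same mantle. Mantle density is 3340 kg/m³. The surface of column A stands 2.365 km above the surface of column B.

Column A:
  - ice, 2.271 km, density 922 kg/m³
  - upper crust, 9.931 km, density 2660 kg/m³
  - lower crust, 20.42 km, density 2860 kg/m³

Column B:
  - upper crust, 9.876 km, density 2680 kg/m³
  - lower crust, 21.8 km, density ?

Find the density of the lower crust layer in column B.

Take the compensation level at the base of the deeper column (depth z_c below the surface of column A) and equate Σ ρ_i t_i down to z_c; mantle fills any gap and the z_c terms cancel.
Column A: 2.271×922 + 9.931×2660 + 20.42×2860 + (z_c − 32.622)×3340
Column B: 2.365×0 + 9.876×2680 + 21.8×ρ + (z_c − 2.365 − 31.676)×3340
The z_c×3340 term appears on both sides and cancels. Collect the known terms of each column as K = Σ(ρt)_known − 3340 × (depth of known layers): K_A = 86911.522 − 3340×32.622 = −22045.958; K_B = 26467.68 − 3340×(2.365 + 31.676) = −87229.26.
Balance: K_A = K_B + 21.8×ρ, so ρ = (K_A − K_B)/21.8 = 65183.3/21.8 = 2990 kg/m³.

2990 kg/m³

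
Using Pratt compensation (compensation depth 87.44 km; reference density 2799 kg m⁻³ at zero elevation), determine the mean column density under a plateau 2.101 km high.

Pratt balance: ρ_ref D = ρ (D + h).
ρ = ρ_ref D/(D + h) = 2799 × 87.44 km/(87.44 km + 2.101 km) = 2730 kg m⁻³.

2730 kg m⁻³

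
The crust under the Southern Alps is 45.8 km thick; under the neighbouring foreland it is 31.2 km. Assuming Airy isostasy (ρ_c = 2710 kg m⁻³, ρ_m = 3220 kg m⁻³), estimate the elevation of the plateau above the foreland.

Excess crust Δ = 45.8 km − 31.2 km = 14.6 km, split between elevation h and root r with h + r = Δ.
Airy balance ρ_c h = (ρ_m − ρ_c) r gives r = h ρ_c/(ρ_m − ρ_c), so h (1 + ρ_c/(ρ_m − ρ_c)) = Δ, i.e. h = Δ (ρ_m − ρ_c)/ρ_m.
h = 14.6 km × 510/3220 = 2.31 km.

2.31 km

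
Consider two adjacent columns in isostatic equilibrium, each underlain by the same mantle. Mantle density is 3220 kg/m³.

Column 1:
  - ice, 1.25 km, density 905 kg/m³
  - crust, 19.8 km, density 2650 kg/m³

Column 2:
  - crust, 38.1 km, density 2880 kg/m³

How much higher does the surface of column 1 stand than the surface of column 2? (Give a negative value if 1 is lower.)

For any compensation level in the mantle, the mantle terms cancel and isostasy reduces to e = (Σt_1 − Σt_2) − (Σ(ρt)_1 − Σ(ρt)_2) / ρ_m.
Σt_1 = 21.05 km; Σt_2 = 38.1 km; Σ(ρt)_1 = 53601.25; Σ(ρt)_2 = 109728 (in km·kg/m³).
e = (21.05 − 38.1) − (53601.25 − 109728) / 3220 = 0.381 km.

0.381 km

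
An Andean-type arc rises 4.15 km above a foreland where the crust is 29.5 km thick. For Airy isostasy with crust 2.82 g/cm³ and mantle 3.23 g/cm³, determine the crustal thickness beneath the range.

62.2 km

Root depth r = h ρ_c / (ρ_m − ρ_c) = 4.15 km × 2.82 / 0.41 = 28.54 km.
Total thickness = T + h + r = 29.5 km + 4.15 km + 28.54 km = 62.2 km.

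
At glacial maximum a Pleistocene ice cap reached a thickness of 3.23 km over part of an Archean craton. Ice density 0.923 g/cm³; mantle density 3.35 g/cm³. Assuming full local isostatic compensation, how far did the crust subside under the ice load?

0.89 km

Equating mass per unit area of the two columns: the ice load ρ_ice t is balanced by mantle displaced below, ρ_m s.
s = t ρ_ice / ρ_m = 3.23 km × 0.923/3.35 = 0.89 km.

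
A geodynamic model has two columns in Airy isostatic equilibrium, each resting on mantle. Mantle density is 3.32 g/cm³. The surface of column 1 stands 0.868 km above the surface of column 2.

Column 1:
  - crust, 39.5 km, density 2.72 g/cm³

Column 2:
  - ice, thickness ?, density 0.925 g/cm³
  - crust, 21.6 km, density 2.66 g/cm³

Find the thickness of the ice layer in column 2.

Take the compensation level at the base of the deeper column (depth z_c below the surface of column 1) and equate Σ ρ_i t_i down to z_c; mantle fills any gap and the z_c terms cancel.
Column 1: 39.5×2.72 + (z_c − 39.5)×3.32
Column 2: 0.868×0 + x×0.925 + 21.6×2.66 + (z_c − 0.868 − 21.6 − x)×3.32
The z_c×3.32 term appears on both sides and cancels. Collect the known terms of each column as K = Σ(ρt)_known − 3.32 × (depth of known layers): K_1 = 107.44 − 3.32×39.5 = −23.7; K_2 = 57.456 − 3.32×(0.868 + 21.6) = −17.13776.
Balance: K_1 = K_2 − x×(3.32 − 0.925), so x = (K_2 − K_1)/(3.32 − 0.925) = 6.56224/2.395 = 2.74 km.

2.74 km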